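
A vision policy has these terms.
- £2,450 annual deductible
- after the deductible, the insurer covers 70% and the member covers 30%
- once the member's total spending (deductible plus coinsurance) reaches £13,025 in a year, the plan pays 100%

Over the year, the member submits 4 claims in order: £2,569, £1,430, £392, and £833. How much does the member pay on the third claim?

£117.60

#1 (£2,569): deductible takes £2,450, £119 remains; 30% of £119 = £35.70. Member owes £2,485.70 (running OOP £2,485.70).
#2 (£1,430): 30% coinsurance on £1,430 = £429. Member owes £429 (running OOP £2,914.70).
#3 (£392): deductible already satisfied, so member's share is 30% × £392 = £117.60. Member pays £117.60; OOP now £3,032.30.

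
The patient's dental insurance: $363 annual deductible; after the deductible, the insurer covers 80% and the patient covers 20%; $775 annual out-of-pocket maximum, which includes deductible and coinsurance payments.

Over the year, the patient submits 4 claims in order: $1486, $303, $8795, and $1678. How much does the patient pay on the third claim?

#1 ($1486): deductible takes $363, $1123 remains; coinsurance $1123 × 20% = $224.60. Patient owes $587.60 (running OOP $587.60).
#2 ($303): 20% coinsurance on $303 = $60.60. Patient owes $60.60 (running OOP $648.20).
#3 ($8795): deductible already satisfied, so patient's share is 20% × $8795 = $1759. That would push OOP to $2407.20, over the $775 cap, so patient pays $775 − $648.20 = $126.80.

$126.80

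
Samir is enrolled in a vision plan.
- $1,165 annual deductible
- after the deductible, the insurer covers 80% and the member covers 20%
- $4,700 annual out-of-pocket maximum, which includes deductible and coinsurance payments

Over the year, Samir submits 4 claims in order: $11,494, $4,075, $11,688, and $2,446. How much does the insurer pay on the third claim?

$11,033.80

Bill 1, $11,494: $1,165 to deductible, leaving $10,329; member's 20% is $2,065.80. Cost to member: $3,230.80. OOP to date $3,230.80. Plan pays $11,494 − $3,230.80 = $8,263.20.
Bill 2, $4,075: deductible already satisfied, so member's share is 20% × $4,075 = $815. Cost to member: $815. OOP to date $4,045.80. Insurer: $4,075 − $815 = $3,260.
Bill 3, $11,688: deductible already satisfied, so member's share is 20% × $11,688 = $2,337.60. Adding that to $4,045.80 gives $6,383.40, past the $4,700 cap; member pays only $4,700 − $4,045.80 = $654.20. Insurer: $11,688 − $654.20 = $11,033.80.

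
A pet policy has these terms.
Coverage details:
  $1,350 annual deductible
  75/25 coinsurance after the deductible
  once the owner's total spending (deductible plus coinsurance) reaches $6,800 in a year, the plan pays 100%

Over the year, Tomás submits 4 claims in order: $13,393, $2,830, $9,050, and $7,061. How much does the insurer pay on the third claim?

$7,318.25

Bill 1, $13,393: deductible takes $1,350, $12,043 remains; owner's 25% is $3,010.75. Owner owes $4,360.75 (running OOP $4,360.75). Plan pays $13,393 − $4,360.75 = $9,032.25.
Bill 2, $2,830: deductible met; 25% of $2,830 = $707.50. Cost to owner: $707.50. OOP to date $5,068.25. Plan pays $2,830 − $707.50 = $2,122.50.
Bill 3, $9,050: deductible met; 25% of $9,050 = $2,262.50. Adding that to $5,068.25 gives $7,330.75, past the $6,800 cap; owner pays only $6,800 − $5,068.25 = $1,731.75. Plan pays $9,050 − $1,731.75 = $7,318.25.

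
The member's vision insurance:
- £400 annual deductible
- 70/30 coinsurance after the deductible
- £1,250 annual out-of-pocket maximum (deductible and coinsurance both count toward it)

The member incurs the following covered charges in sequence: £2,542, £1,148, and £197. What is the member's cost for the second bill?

Bill 1, £2,542: deductible takes £400, £2,142 remains; coinsurance £2,142 × 30% = £642.60. Member owes £1,042.60 (running OOP £1,042.60).
Bill 2, £1,148: deductible met; 30% of £1,148 = £344.40. That would push OOP to £1,387, over the £1,250 cap, so member pays £1,250 − £1,042.60 = £207.40.

£207.40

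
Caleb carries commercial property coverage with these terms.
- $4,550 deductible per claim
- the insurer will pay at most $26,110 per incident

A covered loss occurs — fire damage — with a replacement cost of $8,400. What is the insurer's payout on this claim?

Less the $4,550 deductible: $8,400 − $4,550 = $3,850.
That's under the $26,110 cap, so the insurer reimburses the full $3,850.

$3,850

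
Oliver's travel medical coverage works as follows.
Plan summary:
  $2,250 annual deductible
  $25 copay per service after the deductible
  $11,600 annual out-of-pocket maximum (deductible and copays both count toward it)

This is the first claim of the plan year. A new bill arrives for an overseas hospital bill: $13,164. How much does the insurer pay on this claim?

The full $2,250 deductible is still open; $2,250 of this bill applies to it.
That leaves $13,164 − $2,250 = $10,914 for the copay.
Copay on this service: $25.
So the traveler owes $2,250 + $25 = $2,275 before any cap.
Year-to-date out-of-pocket becomes $0 + $2,275 = $2,275, still under the $11,600 maximum, so no cap applies.
The plan picks up $13,164 − $2,275 = $10,889.

$10,889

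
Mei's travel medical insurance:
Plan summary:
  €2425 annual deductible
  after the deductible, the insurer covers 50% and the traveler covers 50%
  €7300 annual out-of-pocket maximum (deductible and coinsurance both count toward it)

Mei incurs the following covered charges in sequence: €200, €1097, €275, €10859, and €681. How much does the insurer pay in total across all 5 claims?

#1 (€200): all of it applies to the deductible. Traveler pays €200; OOP now €200. Insurer: €200 − €200 = €0.
#2 (€1097): fully absorbed by the deductible. Traveler owes €1097 (running OOP €1297). Insurer: €1097 − €1097 = €0.
#3 (€275): entire amount goes to the deductible. Cost to traveler: €275. OOP to date €1572. Plan pays €275 − €275 = €0.
#4 (€10859): €853 to deductible, leaving €10006; traveler's 50% is €5003. Together that's €853 + €5003 = €5856. Adding that to €1572 gives €7428, past the €7300 cap; traveler pays only €7300 − €1572 = €5728. Plan pays €10859 − €5728 = €5131.
#5 (€681): 50% coinsurance on €681 = €340.50. That would push OOP to €7640.50, over the €7300 cap, so traveler pays €7300 − €7300 = €0. Plan pays €681 − €0 = €681.
Insurer total = bills − traveler's total = €13112 − €7300 = €5812.

€5812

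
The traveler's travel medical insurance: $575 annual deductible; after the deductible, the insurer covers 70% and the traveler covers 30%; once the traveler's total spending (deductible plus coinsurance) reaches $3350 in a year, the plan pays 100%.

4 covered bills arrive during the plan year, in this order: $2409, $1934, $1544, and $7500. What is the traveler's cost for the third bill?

$463.20

Claim 1 ($2409): deductible takes $575, $1834 remains; traveler's 30% is $550.20. Cost to traveler: $1125.20. OOP to date $1125.20.
Claim 2 ($1934): 30% coinsurance on $1934 = $580.20. Traveler pays $580.20; OOP now $1705.40.
Claim 3 ($1544): 30% coinsurance on $1544 = $463.20. Traveler owes $463.20 (running OOP $2168.60).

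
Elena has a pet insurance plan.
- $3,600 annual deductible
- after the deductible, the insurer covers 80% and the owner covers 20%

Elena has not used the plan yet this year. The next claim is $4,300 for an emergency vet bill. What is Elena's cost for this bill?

$3,740

The full $3,600 deductible is still open; $3,600 of this bill applies to it.
That leaves $4,300 − $3,600 = $700 for coinsurance.
Owner's 20% share of $700 is $140.
That puts the owner's cost at $3,600 + $140 = $3,740.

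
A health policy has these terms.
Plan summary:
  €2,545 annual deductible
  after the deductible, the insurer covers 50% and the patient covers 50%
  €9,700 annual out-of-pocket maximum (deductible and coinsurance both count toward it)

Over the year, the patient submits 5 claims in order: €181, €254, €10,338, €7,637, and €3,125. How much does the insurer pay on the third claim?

€4,114

Claim 1 — €181: fully absorbed by the deductible. Patient owes €181 (running OOP €181). Plan pays €181 − €181 = €0.
Claim 2 — €254: all of it applies to the deductible. Patient owes €254 (running OOP €435). Insurer: €254 − €254 = €0.
Claim 3 — €10,338: deductible takes €2,110, €8,228 remains; 50% of €8,228 = €4,114. Cost to patient: €6,224. OOP to date €6,659. Plan pays €10,338 − €6,224 = €4,114.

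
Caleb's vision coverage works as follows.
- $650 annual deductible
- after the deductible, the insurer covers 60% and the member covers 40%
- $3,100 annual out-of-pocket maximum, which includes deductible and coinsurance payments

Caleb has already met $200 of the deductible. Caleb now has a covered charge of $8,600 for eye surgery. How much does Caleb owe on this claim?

$2,900

Remaining deductible: $650 − $200 = $450.
The remaining $8,150 (= $8,600 − $450) moves to coinsurance.
Member's 40% share of $8,150 is $3,260.
That puts the member's cost at $450 + $3,260 = $3,710 before any cap.
Adding $3,710 to the $200 already spent would give $3,910, which exceeds the $3,100 cap; the member pays just $3,100 − $200 = $2,900.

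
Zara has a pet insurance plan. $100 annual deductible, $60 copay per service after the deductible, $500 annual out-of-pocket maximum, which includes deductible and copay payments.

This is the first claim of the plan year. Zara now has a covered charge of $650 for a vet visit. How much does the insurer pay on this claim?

Deductible not yet touched, so the first $100 of the bill goes to the deductible.
After the $100 deductible portion, $650 − $100 = $550 is subject to the copay.
Copay on this service: $60.
Owner responsibility before any cap: $100 + $60 = $160.
Year-to-date out-of-pocket becomes $0 + $160 = $160, still under the $500 maximum, so no cap applies.
The insurer covers the remainder: $650 − $160 = $490.

$490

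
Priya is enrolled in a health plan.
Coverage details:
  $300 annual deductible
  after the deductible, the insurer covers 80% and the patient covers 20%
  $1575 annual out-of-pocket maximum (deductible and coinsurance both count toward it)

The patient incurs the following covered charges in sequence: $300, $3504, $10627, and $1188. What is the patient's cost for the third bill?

$574.20

Bill 1, $300: all of it applies to the deductible. Patient owes $300 (running OOP $300).
Bill 2, $3504: deductible met; 20% of $3504 = $700.80. Patient owes $700.80 (running OOP $1000.80).
Bill 3, $10627: 20% coinsurance on $10627 = $2125.40. That would push OOP to $3126.20, over the $1575 cap, so patient pays $1575 − $1000.80 = $574.20.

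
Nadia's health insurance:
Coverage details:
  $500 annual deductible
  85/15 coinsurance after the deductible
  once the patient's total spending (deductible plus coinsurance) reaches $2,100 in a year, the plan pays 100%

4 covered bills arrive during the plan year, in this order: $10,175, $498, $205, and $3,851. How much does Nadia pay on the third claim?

Claim 1 ($10,175): $500 finishes the deductible; $9,675 goes to coinsurance; patient's 15% is $1,451.25. Cost to patient: $1,951.25. OOP to date $1,951.25.
Claim 2 ($498): 15% coinsurance on $498 = $74.70. Patient owes $74.70 (running OOP $2,025.95).
Claim 3 ($205): deductible met; 15% of $205 = $30.75. Patient pays $30.75; OOP now $2,056.70.

$30.75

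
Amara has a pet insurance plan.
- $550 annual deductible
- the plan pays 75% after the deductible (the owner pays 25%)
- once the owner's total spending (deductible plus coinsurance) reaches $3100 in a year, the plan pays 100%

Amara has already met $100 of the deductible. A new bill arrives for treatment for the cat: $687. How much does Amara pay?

$509.25

Deductible still to meet: $550 − $100 = $450.
The remaining $237 (= $687 − $450) moves to coinsurance.
25% of $237 = $59.25 falls to the owner.
Owner responsibility before any cap: $450 + $59.25 = $509.25.
Cumulative spending $100 + $509.25 = $609.25 stays under the $3100 maximum.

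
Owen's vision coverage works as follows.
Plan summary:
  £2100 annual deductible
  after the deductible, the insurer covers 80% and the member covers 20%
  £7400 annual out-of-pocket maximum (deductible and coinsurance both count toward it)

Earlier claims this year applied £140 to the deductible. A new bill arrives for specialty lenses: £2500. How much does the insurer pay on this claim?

£432

Remaining deductible: £2100 − £140 = £1960.
After the £1960 deductible portion, £2500 − £1960 = £540 is subject to coinsurance.
Coinsurance: £540 × 20% = £108.
So the member owes £1960 + £108 = £2068 before any cap.
Total out-of-pocket so far would be £140 + £2068 = £2208, below the £7400 cap — no reduction.
The plan picks up £2500 − £2068 = £432.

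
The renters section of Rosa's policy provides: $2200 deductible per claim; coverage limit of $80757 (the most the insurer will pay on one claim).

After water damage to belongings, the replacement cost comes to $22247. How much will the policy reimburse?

$20047

Subtract the deductible: $22247 − $2200 = $20047.
$20047 ≤ $80757, so the limit doesn't bind; insurer pays $20047.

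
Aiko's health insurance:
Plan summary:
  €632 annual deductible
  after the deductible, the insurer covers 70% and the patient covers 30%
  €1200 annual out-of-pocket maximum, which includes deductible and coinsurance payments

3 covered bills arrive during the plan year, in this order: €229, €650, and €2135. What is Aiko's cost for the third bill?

#1 (€229): entire amount goes to the deductible. Cost to patient: €229. OOP to date €229.
#2 (€650): €403 to deductible, leaving €247; patient's 30% is €74.10. Cost to patient: €477.10. OOP to date €706.10.
#3 (€2135): deductible already satisfied, so patient's share is 30% × €2135 = €640.50. That would push OOP to €1346.60, over the €1200 cap, so patient pays €1200 − €706.10 = €493.90.

€493.90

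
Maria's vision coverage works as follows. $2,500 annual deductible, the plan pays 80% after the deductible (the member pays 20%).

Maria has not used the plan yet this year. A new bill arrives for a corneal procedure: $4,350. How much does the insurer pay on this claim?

Deductible not yet touched, so the first $2,500 of the bill goes to the deductible.
The remaining $1,850 (= $4,350 − $2,500) moves to coinsurance.
Member's 20% share of $1,850 is $370.
So the member owes $2,500 + $370 = $2,870.
The plan picks up $4,350 − $2,870 = $1,480.

$1,480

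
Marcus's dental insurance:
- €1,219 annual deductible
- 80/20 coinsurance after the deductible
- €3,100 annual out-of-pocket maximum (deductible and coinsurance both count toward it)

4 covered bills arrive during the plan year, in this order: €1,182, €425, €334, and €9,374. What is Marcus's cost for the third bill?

#1 (€1,182): all of it applies to the deductible. Cost to patient: €1,182. OOP to date €1,182.
#2 (€425): €37 to deductible, leaving €388; 20% of €388 = €77.60. Patient owes €114.60 (running OOP €1,296.60).
#3 (€334): deductible already satisfied, so patient's share is 20% × €334 = €66.80. Patient owes €66.80 (running OOP €1,363.40).

€66.80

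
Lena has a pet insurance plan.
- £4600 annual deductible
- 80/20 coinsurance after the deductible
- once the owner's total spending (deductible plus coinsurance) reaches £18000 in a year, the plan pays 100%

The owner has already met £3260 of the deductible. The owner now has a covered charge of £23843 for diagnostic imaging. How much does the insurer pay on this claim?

£18002.40

£3260 of the £4600 deductible is already met, leaving £1340.
That leaves £23843 − £1340 = £22503 for coinsurance.
Coinsurance: £22503 × 20% = £4500.60.
That puts the owner's cost at £1340 + £4500.60 = £5840.60 before any cap.
Year-to-date out-of-pocket becomes £3260 + £5840.60 = £9100.60, still under the £18000 maximum, so no cap applies.
Insurer pays the balance: £23843 − £5840.60 = £18002.40.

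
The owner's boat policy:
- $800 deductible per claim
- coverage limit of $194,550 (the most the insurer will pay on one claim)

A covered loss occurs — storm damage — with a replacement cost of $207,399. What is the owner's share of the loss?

After the deductible, $207,399 − $800 = $206,599 remains.
$206,599 exceeds the $194,550 limit, so the insurer pays the limit: $194,550.
Owner's share is the uncovered remainder: $207,399 − $194,550 = $12,849.

$12,849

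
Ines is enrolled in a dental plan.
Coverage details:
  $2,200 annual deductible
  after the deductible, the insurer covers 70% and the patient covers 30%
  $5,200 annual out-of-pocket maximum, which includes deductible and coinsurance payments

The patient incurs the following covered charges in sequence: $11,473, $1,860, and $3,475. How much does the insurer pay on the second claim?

$1,641.90

Claim 1 ($11,473): $2,200 to deductible, leaving $9,273; 30% of $9,273 = $2,781.90. Cost to patient: $4,981.90. OOP to date $4,981.90. Plan pays $11,473 − $4,981.90 = $6,491.10.
Claim 2 ($1,860): 30% coinsurance on $1,860 = $558. Adding that to $4,981.90 gives $5,539.90, past the $5,200 cap; patient pays only $5,200 − $4,981.90 = $218.10. Insurer: $1,860 − $218.10 = $1,641.90.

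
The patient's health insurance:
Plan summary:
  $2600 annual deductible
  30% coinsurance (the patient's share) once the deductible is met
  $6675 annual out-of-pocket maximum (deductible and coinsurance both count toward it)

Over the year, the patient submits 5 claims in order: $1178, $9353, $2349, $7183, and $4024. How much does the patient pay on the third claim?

$704.70

Bill 1, $1178: fully absorbed by the deductible. Patient pays $1178; OOP now $1178.
Bill 2, $9353: $1422 finishes the deductible; $7931 goes to coinsurance; 30% of $7931 = $2379.30. Patient owes $3801.30 (running OOP $4979.30).
Bill 3, $2349: deductible met; 30% of $2349 = $704.70. Patient pays $704.70; OOP now $5684.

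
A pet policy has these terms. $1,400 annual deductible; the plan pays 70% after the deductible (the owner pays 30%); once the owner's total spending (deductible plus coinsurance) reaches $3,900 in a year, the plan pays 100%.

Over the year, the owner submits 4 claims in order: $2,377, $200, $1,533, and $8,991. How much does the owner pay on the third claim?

Claim 1 — $2,377: $1,400 finishes the deductible; $977 goes to coinsurance; coinsurance $977 × 30% = $293.10. Owner owes $1,693.10 (running OOP $1,693.10).
Claim 2 — $200: 30% coinsurance on $200 = $60. Owner owes $60 (running OOP $1,753.10).
Claim 3 — $1,533: deductible met; 30% of $1,533 = $459.90. Owner owes $459.90 (running OOP $2,213).

$459.90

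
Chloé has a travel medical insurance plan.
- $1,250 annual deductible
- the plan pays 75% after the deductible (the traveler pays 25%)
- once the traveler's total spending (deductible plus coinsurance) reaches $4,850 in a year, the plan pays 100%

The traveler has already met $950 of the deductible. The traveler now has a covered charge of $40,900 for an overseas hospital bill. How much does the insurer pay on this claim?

$37,000

Remaining deductible: $1,250 − $950 = $300.
That leaves $40,900 − $300 = $40,600 for coinsurance.
Coinsurance: $40,600 × 25% = $10,150.
Traveler responsibility before any cap: $300 + $10,150 = $10,450.
That would bring total out-of-pocket to $11,400, past the $4,850 cap. The traveler is capped at $4,850 − $950 = $3,900 on this claim.
The insurer covers the remainder: $40,900 − $3,900 = $37,000.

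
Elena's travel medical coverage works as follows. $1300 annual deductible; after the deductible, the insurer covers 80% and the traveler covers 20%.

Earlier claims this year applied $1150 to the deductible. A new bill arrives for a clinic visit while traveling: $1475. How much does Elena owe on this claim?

Remaining deductible: $1300 − $1150 = $150.
After the $150 deductible portion, $1475 − $150 = $1325 is subject to coinsurance.
Coinsurance: $1325 × 20% = $265.
That puts the traveler's cost at $150 + $265 = $415.

$415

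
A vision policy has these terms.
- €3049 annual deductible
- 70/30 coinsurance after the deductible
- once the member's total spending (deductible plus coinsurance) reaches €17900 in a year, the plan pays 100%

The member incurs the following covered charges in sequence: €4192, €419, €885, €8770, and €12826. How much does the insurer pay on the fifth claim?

Claim 1 (€4192): deductible takes €3049, €1143 remains; 30% of €1143 = €342.90. Member pays €3391.90; OOP now €3391.90. Plan pays €4192 − €3391.90 = €800.10.
Claim 2 (€419): deductible already satisfied, so member's share is 30% × €419 = €125.70. Cost to member: €125.70. OOP to date €3517.60. Plan pays €419 − €125.70 = €293.30.
Claim 3 (€885): 30% coinsurance on €885 = €265.50. Cost to member: €265.50. OOP to date €3783.10. Insurer: €885 − €265.50 = €619.50.
Claim 4 (€8770): 30% coinsurance on €8770 = €2631. Member owes €2631 (running OOP €6414.10). Insurer: €8770 − €2631 = €6139.
Claim 5 (€12826): 30% coinsurance on €12826 = €3847.80. Member pays €3847.80; OOP now €10261.90. Insurer: €12826 − €3847.80 = €8978.20.

€8978.20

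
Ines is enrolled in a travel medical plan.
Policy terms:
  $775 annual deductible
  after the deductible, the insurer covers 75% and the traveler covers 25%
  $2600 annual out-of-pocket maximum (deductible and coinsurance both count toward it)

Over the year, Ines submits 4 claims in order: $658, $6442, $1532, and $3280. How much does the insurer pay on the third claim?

$1288.25

#1 ($658): entire amount goes to the deductible. Traveler owes $658 (running OOP $658). Insurer: $658 − $658 = $0.
#2 ($6442): $117 finishes the deductible; $6325 goes to coinsurance; 25% of $6325 = $1581.25. Traveler owes $1698.25 (running OOP $2356.25). Plan pays $6442 − $1698.25 = $4743.75.
#3 ($1532): deductible met; 25% of $1532 = $383. Adding that to $2356.25 gives $2739.25, past the $2600 cap; traveler pays only $2600 − $2356.25 = $243.75. Plan pays $1532 − $243.75 = $1288.25.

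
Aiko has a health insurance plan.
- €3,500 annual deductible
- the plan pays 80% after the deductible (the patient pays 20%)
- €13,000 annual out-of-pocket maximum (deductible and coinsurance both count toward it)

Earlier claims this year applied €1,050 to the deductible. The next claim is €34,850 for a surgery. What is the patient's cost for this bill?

€1,050 of the €3,500 deductible is already met, leaving €2,450.
That leaves €34,850 − €2,450 = €32,400 for coinsurance.
Coinsurance: €32,400 × 20% = €6,480.
So the patient owes €2,450 + €6,480 = €8,930 before any cap.
Total out-of-pocket so far would be €1,050 + €8,930 = €9,980, below the €13,000 cap — no reduction.

€8,930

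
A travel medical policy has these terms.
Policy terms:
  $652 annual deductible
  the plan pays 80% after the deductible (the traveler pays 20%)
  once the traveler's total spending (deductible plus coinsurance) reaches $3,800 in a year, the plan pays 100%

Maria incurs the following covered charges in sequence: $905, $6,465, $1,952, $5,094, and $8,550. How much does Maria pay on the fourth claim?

$1,018.80

Claim 1 ($905): $652 finishes the deductible; $253 goes to coinsurance; traveler's 20% is $50.60. Traveler owes $702.60 (running OOP $702.60).
Claim 2 ($6,465): 20% coinsurance on $6,465 = $1,293. Cost to traveler: $1,293. OOP to date $1,995.60.
Claim 3 ($1,952): deductible met; 20% of $1,952 = $390.40. Cost to traveler: $390.40. OOP to date $2,386.
Claim 4 ($5,094): deductible met; 20% of $5,094 = $1,018.80. Cost to traveler: $1,018.80. OOP to date $3,404.80.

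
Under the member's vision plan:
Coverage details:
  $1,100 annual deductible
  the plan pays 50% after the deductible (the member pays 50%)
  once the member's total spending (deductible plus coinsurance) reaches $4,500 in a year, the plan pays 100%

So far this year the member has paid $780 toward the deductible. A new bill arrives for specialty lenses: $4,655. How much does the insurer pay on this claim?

$2,167.50

Deductible still to meet: $1,100 − $780 = $320.
The remaining $4,335 (= $4,655 − $320) moves to coinsurance.
50% of $4,335 = $2,167.50 falls to the member.
Member responsibility before any cap: $320 + $2,167.50 = $2,487.50.
Year-to-date out-of-pocket becomes $780 + $2,487.50 = $3,267.50, still under the $4,500 maximum, so no cap applies.
Insurer pays the balance: $4,655 − $2,487.50 = $2,167.50.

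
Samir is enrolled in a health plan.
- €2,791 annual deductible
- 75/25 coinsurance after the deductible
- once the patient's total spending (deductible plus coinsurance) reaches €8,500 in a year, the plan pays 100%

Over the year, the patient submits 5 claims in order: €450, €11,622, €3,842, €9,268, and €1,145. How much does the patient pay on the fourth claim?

Bill 1, €450: entire amount goes to the deductible. Cost to patient: €450. OOP to date €450.
Bill 2, €11,622: deductible takes €2,341, €9,281 remains; 25% of €9,281 = €2,320.25. Cost to patient: €4,661.25. OOP to date €5,111.25.
Bill 3, €3,842: 25% coinsurance on €3,842 = €960.50. Patient owes €960.50 (running OOP €6,071.75).
Bill 4, €9,268: deductible met; 25% of €9,268 = €2,317. Patient pays €2,317; OOP now €8,388.75.

€2,317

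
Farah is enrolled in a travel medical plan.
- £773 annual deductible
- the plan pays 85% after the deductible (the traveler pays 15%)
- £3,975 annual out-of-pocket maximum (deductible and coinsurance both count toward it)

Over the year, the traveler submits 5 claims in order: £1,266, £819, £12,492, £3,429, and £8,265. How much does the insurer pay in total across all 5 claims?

£22,296

Claim 1 — £1,266: £773 finishes the deductible; £493 goes to coinsurance; traveler's 15% is £73.95. Traveler pays £846.95; OOP now £846.95. Insurer: £1,266 − £846.95 = £419.05.
Claim 2 — £819: deductible already satisfied, so traveler's share is 15% × £819 = £122.85. Traveler pays £122.85; OOP now £969.80. Insurer: £819 − £122.85 = £696.15.
Claim 3 — £12,492: deductible already satisfied, so traveler's share is 15% × £12,492 = £1,873.80. Traveler owes £1,873.80 (running OOP £2,843.60). Insurer: £12,492 − £1,873.80 = £10,618.20.
Claim 4 — £3,429: 15% coinsurance on £3,429 = £514.35. Traveler owes £514.35 (running OOP £3,357.95). Insurer: £3,429 − £514.35 = £2,914.65.
Claim 5 — £8,265: deductible met; 15% of £8,265 = £1,239.75. Adding that to £3,357.95 gives £4,597.70, past the £3,975 cap; traveler pays only £3,975 − £3,357.95 = £617.05. Plan pays £8,265 − £617.05 = £7,647.95.
Insurer total = bills − traveler's total = £26,271 − £3,975 = £22,296.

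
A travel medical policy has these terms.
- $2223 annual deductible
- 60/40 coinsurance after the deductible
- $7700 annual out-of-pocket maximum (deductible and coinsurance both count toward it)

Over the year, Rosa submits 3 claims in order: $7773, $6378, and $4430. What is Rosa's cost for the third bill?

#1 ($7773): deductible takes $2223, $5550 remains; 40% of $5550 = $2220. Traveler owes $4443 (running OOP $4443).
#2 ($6378): deductible already satisfied, so traveler's share is 40% × $6378 = $2551.20. Traveler owes $2551.20 (running OOP $6994.20).
#3 ($4430): 40% coinsurance on $4430 = $1772. That would push OOP to $8766.20, over the $7700 cap, so traveler pays $7700 − $6994.20 = $705.80.

$705.80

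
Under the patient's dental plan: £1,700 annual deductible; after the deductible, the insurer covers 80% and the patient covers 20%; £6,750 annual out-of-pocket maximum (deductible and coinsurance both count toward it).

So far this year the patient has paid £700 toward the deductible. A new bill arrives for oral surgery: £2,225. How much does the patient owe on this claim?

£1,245

Remaining deductible: £1,700 − £700 = £1,000.
After the £1,000 deductible portion, £2,225 − £1,000 = £1,225 is subject to coinsurance.
20% of £1,225 = £245 falls to the patient.
So the patient owes £1,000 + £245 = £1,245 before any cap.
Year-to-date out-of-pocket becomes £700 + £1,245 = £1,945, still under the £6,750 maximum, so no cap applies.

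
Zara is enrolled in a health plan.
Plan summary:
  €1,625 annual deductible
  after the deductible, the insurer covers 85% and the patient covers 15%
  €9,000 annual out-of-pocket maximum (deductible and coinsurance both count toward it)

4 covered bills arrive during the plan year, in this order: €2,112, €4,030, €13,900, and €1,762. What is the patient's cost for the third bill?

€2,085

Claim 1 — €2,112: deductible takes €1,625, €487 remains; coinsurance €487 × 15% = €73.05. Patient owes €1,698.05 (running OOP €1,698.05).
Claim 2 — €4,030: 15% coinsurance on €4,030 = €604.50. Patient owes €604.50 (running OOP €2,302.55).
Claim 3 — €13,900: 15% coinsurance on €13,900 = €2,085. Cost to patient: €2,085. OOP to date €4,387.55.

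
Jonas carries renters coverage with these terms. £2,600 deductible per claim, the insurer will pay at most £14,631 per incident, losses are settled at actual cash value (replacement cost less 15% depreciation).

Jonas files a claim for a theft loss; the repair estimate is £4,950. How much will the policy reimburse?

£1,607.50

Actual cash value after 15% depreciation: £4,950 × 85% = £4,207.50.
Subtract the deductible: £4,207.50 − £2,600 = £1,607.50.
£1,607.50 ≤ £14,631, so the limit doesn't bind; insurer pays £1,607.50.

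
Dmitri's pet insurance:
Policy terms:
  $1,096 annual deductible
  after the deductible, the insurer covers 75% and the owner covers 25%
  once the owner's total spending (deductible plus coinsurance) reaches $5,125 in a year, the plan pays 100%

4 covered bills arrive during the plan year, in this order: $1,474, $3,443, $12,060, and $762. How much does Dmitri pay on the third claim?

$3,015

Claim 1 ($1,474): deductible takes $1,096, $378 remains; owner's 25% is $94.50. Cost to owner: $1,190.50. OOP to date $1,190.50.
Claim 2 ($3,443): deductible already satisfied, so owner's share is 25% × $3,443 = $860.75. Owner pays $860.75; OOP now $2,051.25.
Claim 3 ($12,060): deductible met; 25% of $12,060 = $3,015. Owner pays $3,015; OOP now $5,066.25.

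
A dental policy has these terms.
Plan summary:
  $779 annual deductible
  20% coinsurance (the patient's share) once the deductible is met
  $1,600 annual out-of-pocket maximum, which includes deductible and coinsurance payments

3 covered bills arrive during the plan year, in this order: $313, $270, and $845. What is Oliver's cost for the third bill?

$325.80

Claim 1 — $313: fully absorbed by the deductible. Patient pays $313; OOP now $313.
Claim 2 — $270: all of it applies to the deductible. Cost to patient: $270. OOP to date $583.
Claim 3 — $845: $196 finishes the deductible; $649 goes to coinsurance; patient's 20% is $129.80. Patient pays $325.80; OOP now $908.80.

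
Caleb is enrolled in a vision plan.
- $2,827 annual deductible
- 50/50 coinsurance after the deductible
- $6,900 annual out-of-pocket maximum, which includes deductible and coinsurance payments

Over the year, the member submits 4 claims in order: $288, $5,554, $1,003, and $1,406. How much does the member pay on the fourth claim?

$703

#1 ($288): entire amount goes to the deductible. Member pays $288; OOP now $288.
#2 ($5,554): $2,539 to deductible, leaving $3,015; member's 50% is $1,507.50. Member owes $4,046.50 (running OOP $4,334.50).
#3 ($1,003): 50% coinsurance on $1,003 = $501.50. Cost to member: $501.50. OOP to date $4,836.
#4 ($1,406): deductible already satisfied, so member's share is 50% × $1,406 = $703. Member owes $703 (running OOP $5,539).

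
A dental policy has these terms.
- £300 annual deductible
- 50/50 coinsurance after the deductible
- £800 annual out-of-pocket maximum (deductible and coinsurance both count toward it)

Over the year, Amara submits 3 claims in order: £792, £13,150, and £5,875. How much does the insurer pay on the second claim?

£12,896

Claim 1 — £792: deductible takes £300, £492 remains; 50% of £492 = £246. Patient pays £546; OOP now £546. Plan pays £792 − £546 = £246.
Claim 2 — £13,150: deductible already satisfied, so patient's share is 50% × £13,150 = £6,575. That would push OOP to £7,121, over the £800 cap, so patient pays £800 − £546 = £254. Insurer: £13,150 − £254 = £12,896.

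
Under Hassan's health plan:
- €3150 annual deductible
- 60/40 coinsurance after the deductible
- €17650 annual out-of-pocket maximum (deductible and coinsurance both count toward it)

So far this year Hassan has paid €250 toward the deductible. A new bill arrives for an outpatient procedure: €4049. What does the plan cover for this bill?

€689.40

€250 of the €3150 deductible is already met, leaving €2900.
The remaining €1149 (= €4049 − €2900) moves to coinsurance.
40% of €1149 = €459.60 falls to the patient.
That puts the patient's cost at €2900 + €459.60 = €3359.60 before any cap.
Year-to-date out-of-pocket becomes €250 + €3359.60 = €3609.60, still under the €17650 maximum, so no cap applies.
Insurer pays the balance: €4049 − €3359.60 = €689.40.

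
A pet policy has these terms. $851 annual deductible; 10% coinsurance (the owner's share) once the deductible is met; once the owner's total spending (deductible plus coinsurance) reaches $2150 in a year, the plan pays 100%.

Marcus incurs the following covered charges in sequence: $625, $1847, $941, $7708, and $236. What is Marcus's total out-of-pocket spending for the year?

$1901.60

#1 ($625): all of it applies to the deductible. Cost to owner: $625. OOP to date $625.
#2 ($1847): deductible takes $226, $1621 remains; owner's 10% is $162.10. Cost to owner: $388.10. OOP to date $1013.10.
#3 ($941): deductible met; 10% of $941 = $94.10. Owner owes $94.10 (running OOP $1107.20).
#4 ($7708): 10% coinsurance on $7708 = $770.80. Cost to owner: $770.80. OOP to date $1878.
#5 ($236): deductible met; 10% of $236 = $23.60. Cost to owner: $23.60. OOP to date $1901.60.
Summing the owner's payments: $625 + $388.10 + $94.10 + $770.80 + $23.60 = $1901.60.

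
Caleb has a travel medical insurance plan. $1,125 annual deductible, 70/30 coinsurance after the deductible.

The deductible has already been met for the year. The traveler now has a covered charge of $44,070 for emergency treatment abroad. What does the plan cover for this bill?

$30,849

With the deductible met, the entire $44,070 is subject to coinsurance.
Coinsurance: $44,070 × 30% = $13,221.
The plan picks up $44,070 − $13,221 = $30,849.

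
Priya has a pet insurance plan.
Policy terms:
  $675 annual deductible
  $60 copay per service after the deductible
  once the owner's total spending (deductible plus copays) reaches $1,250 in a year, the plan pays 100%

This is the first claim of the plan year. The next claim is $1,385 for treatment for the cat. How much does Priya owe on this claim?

The full $675 deductible is still open; $675 of this bill applies to it.
That leaves $1,385 − $675 = $710 for the copay.
Copay on this service: $60.
That puts the owner's cost at $675 + $60 = $735 before any cap.
Cumulative spending $0 + $735 = $735 stays under the $1,250 maximum.

$735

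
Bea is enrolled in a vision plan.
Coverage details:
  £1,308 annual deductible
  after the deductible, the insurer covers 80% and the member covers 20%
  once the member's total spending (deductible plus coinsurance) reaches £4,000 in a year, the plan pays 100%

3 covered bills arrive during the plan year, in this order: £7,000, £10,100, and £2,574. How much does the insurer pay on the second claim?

Bill 1, £7,000: £1,308 finishes the deductible; £5,692 goes to coinsurance; member's 20% is £1,138.40. Member owes £2,446.40 (running OOP £2,446.40). Plan pays £7,000 − £2,446.40 = £4,553.60.
Bill 2, £10,100: deductible met; 20% of £10,100 = £2,020. Adding that to £2,446.40 gives £4,466.40, past the £4,000 cap; member pays only £4,000 − £2,446.40 = £1,553.60. Insurer: £10,100 − £1,553.60 = £8,546.40.

£8,546.40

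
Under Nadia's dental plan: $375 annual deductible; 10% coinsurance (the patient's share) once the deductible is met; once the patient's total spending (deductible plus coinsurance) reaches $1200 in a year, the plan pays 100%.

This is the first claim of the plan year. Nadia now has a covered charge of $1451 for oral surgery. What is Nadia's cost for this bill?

$482.60

The full $375 deductible is still open; $375 of this bill applies to it.
That leaves $1451 − $375 = $1076 for coinsurance.
Coinsurance: $1076 × 10% = $107.60.
So the patient owes $375 + $107.60 = $482.60 before any cap.
Total out-of-pocket so far would be $0 + $482.60 = $482.60, below the $1200 cap — no reduction.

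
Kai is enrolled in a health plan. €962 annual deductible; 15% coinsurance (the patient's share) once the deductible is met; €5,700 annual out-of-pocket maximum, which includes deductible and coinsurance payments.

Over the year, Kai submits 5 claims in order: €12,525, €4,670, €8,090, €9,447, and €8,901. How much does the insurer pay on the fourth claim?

Claim 1 (€12,525): €962 to deductible, leaving €11,563; coinsurance €11,563 × 15% = €1,734.45. Patient owes €2,696.45 (running OOP €2,696.45). Plan pays €12,525 − €2,696.45 = €9,828.55.
Claim 2 (€4,670): deductible met; 15% of €4,670 = €700.50. Cost to patient: €700.50. OOP to date €3,396.95. Plan pays €4,670 − €700.50 = €3,969.50.
Claim 3 (€8,090): deductible met; 15% of €8,090 = €1,213.50. Patient owes €1,213.50 (running OOP €4,610.45). Insurer: €8,090 − €1,213.50 = €6,876.50.
Claim 4 (€9,447): 15% coinsurance on €9,447 = €1,417.05. That would push OOP to €6,027.50, over the €5,700 cap, so patient pays €5,700 − €4,610.45 = €1,089.55. Insurer: €9,447 − €1,089.55 = €8,357.45.

€8,357.45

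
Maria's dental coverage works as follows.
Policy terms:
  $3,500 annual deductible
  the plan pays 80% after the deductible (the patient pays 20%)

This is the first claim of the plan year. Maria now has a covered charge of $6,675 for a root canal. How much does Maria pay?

$4,135

Nothing has been paid toward the $3,500 deductible, so the first $3,500 of this charge is applied there.
After the $3,500 deductible portion, $6,675 − $3,500 = $3,175 is subject to coinsurance.
Patient's 20% share of $3,175 is $635.
Patient responsibility: $3,500 + $635 = $4,135.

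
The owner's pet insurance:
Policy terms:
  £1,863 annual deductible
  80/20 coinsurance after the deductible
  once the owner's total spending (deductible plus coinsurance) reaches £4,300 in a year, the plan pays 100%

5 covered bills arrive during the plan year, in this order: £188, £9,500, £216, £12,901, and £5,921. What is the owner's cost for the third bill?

£43.20

Bill 1, £188: entire amount goes to the deductible. Owner owes £188 (running OOP £188).
Bill 2, £9,500: £1,675 finishes the deductible; £7,825 goes to coinsurance; 20% of £7,825 = £1,565. Owner owes £3,240 (running OOP £3,428).
Bill 3, £216: 20% coinsurance on £216 = £43.20. Owner pays £43.20; OOP now £3,471.20.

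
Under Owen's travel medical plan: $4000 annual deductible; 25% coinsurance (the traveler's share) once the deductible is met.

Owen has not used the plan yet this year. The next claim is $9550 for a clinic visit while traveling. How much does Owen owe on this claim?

$5387.50

Deductible not yet touched, so the first $4000 of the bill goes to the deductible.
After the $4000 deductible portion, $9550 − $4000 = $5550 is subject to coinsurance.
Coinsurance: $5550 × 25% = $1387.50.
Traveler responsibility: $4000 + $1387.50 = $5387.50.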